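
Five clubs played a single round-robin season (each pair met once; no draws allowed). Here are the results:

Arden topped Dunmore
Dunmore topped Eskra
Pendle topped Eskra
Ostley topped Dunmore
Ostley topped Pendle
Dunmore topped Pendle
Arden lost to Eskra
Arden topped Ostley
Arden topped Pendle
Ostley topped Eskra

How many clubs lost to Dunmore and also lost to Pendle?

Dunmore beat: Pendle, Eskra.
Pendle beat: Eskra.
Both beat: Eskra — 1.

1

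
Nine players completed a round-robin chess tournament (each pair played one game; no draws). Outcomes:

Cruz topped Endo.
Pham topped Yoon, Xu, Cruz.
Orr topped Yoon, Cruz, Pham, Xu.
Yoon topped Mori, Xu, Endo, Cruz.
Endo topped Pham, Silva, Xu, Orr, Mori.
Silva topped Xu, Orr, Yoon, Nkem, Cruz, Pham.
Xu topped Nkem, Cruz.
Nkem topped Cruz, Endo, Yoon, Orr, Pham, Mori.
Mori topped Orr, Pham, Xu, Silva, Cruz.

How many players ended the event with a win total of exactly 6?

Win totals: Silva 6, Pham 3, Cruz 1, Xu 2, Mori 5, Nkem 6, Orr 4, Endo 5, Yoon 4.
Exactly 6: Silva, Nkem — 2 players.

2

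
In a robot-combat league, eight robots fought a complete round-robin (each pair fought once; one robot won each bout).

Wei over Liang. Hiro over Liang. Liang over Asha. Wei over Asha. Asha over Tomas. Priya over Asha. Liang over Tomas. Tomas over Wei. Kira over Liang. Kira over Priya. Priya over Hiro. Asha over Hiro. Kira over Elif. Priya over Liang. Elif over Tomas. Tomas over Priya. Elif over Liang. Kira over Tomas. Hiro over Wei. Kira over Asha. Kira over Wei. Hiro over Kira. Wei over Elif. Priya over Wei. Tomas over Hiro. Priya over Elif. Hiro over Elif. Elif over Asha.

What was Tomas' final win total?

3

Tomas' results: beat Wei, Hiro, Priya; lost to Kira, Liang, Asha, Elif.
That is 3 wins.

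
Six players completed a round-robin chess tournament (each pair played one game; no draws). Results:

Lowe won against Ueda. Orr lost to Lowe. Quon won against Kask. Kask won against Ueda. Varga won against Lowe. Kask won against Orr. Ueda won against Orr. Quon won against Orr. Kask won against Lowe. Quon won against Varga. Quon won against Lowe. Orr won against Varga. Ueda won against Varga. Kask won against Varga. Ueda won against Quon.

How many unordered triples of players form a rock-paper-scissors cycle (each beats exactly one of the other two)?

Win totals: Ueda 3, Quon 4, Varga 1, Lowe 2, Orr 1, Kask 4.
A player with w wins dominates both others in C(w,2) triples; summing gives 3 + 6 + 0 + 1 + 0 + 6 = 16 transitive triples.
Total triples C(6,3) = 20, so cyclic triples = 20 − 16 = 4.

4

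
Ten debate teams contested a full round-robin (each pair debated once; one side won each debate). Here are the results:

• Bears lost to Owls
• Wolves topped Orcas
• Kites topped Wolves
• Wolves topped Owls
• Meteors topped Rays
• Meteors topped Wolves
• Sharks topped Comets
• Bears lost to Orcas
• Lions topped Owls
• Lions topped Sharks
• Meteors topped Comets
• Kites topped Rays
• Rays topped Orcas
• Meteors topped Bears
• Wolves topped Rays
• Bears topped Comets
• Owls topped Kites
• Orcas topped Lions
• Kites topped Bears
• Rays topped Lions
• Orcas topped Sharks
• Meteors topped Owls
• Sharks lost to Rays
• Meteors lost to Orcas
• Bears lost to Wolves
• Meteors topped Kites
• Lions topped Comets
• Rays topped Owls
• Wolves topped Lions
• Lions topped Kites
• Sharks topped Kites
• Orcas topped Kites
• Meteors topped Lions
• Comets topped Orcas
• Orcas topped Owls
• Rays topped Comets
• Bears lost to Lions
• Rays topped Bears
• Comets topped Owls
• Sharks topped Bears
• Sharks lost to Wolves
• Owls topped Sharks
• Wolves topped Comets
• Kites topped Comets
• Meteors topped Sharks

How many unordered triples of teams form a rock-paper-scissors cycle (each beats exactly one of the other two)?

18

Win totals: Meteors 8, Sharks 3, Bears 1, Orcas 6, Rays 6, Lions 5, Kites 4, Owls 3, Wolves 7, Comets 2.
A team with w wins dominates both others in C(w,2) triples; summing gives 28 + 3 + 0 + 15 + 15 + 10 + 6 + 3 + 21 + 1 = 102 transitive triples.
Total triples C(10,3) = 120, so cyclic triples = 120 − 102 = 18.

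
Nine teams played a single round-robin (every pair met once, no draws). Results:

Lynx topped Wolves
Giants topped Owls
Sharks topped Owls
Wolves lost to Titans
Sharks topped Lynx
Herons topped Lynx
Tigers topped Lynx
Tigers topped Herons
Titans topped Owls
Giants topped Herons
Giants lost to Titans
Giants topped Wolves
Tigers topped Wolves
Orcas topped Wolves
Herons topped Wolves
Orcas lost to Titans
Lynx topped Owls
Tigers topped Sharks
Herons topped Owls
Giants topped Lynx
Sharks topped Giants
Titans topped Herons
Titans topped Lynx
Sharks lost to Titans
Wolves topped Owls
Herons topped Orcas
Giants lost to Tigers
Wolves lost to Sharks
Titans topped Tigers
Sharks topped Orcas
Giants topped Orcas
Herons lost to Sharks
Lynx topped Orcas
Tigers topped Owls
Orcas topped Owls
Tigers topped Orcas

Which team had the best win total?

Win totals: Tigers 7, Sharks 6, Giants 5, Titans 8, Wolves 1, Orcas 2, Herons 4, Lynx 3, Owls 0.
Titans leads with 8 wins (next highest: 7).

Titans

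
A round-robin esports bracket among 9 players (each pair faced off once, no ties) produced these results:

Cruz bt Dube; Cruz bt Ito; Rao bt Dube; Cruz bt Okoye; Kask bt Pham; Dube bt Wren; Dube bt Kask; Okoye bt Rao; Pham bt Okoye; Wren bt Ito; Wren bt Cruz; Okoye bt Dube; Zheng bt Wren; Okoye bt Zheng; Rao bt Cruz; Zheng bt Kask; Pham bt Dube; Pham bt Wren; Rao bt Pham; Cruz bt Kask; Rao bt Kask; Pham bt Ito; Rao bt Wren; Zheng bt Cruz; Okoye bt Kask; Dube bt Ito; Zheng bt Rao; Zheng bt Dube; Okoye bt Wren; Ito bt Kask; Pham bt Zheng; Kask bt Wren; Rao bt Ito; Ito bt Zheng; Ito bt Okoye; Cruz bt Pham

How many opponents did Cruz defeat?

Cruz's results: beat Dube, Ito, Okoye, Pham, Kask; lost to Rao, Wren, Zheng.
That is 5 wins.

5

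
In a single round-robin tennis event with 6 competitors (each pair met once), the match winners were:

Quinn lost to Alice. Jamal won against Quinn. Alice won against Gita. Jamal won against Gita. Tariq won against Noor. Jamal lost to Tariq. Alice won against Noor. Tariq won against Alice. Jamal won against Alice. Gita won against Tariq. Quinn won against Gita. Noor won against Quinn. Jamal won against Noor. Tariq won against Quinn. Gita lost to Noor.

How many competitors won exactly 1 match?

Win totals: Tariq 4, Quinn 1, Alice 3, Jamal 4, Noor 2, Gita 1.
Exactly 1: Quinn, Gita — 2 competitors.

2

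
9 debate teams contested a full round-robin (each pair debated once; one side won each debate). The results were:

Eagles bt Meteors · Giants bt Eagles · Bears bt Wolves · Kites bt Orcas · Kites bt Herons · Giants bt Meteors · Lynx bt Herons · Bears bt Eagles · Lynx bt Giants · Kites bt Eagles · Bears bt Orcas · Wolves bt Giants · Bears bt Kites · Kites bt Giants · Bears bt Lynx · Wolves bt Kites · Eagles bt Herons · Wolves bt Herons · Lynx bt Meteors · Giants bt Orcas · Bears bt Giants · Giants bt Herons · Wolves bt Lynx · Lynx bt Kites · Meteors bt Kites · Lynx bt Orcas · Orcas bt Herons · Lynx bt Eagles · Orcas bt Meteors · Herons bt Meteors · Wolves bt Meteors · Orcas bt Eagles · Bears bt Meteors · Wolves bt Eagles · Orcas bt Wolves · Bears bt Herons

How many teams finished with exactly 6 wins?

2

Win totals: Lynx 6, Wolves 6, Orcas 4, Kites 4, Herons 1, Eagles 2, Giants 4, Bears 8, Meteors 1.
Exactly 6: Lynx, Wolves — 2 teams.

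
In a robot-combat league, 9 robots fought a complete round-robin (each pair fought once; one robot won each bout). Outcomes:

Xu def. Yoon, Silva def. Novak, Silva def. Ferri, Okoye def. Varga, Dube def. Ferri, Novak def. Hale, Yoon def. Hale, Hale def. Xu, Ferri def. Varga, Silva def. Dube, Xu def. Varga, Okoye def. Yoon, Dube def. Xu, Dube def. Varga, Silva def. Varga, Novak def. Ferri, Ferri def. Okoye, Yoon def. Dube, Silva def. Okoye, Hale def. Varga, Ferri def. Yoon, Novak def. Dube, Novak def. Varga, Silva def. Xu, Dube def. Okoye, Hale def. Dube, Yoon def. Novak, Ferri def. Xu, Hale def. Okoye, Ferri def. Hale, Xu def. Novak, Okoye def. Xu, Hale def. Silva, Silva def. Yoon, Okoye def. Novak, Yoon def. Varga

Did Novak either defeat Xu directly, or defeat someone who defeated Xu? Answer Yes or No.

Novak did not beat Xu directly.
Novak beat Ferri, Varga, Dube, Hale. Of those, Ferri beat Xu.

Yes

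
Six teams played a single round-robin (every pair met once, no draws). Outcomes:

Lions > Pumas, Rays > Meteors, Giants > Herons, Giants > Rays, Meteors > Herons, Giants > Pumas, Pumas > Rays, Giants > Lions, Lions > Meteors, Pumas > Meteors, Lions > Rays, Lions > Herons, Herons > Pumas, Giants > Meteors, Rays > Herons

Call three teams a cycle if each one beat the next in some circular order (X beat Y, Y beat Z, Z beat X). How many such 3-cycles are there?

Of the C(6,3) = 20 triples, the cyclic ones are: {Rays, Pumas, Herons}; {Pumas, Herons, Meteors}.
That is 2.

2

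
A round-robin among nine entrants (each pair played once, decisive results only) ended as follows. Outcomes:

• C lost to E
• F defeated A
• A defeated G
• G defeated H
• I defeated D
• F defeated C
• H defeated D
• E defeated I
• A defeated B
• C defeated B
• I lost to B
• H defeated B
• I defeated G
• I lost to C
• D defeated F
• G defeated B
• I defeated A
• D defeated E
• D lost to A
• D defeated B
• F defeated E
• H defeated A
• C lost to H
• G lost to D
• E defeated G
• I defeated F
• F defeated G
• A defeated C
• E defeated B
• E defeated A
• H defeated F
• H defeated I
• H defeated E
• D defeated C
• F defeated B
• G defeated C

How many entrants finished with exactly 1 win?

1

Win totals: A 4, B 1, C 2, D 5, E 5, F 5, G 3, H 7, I 4.
Exactly 1: B — 1 entrant.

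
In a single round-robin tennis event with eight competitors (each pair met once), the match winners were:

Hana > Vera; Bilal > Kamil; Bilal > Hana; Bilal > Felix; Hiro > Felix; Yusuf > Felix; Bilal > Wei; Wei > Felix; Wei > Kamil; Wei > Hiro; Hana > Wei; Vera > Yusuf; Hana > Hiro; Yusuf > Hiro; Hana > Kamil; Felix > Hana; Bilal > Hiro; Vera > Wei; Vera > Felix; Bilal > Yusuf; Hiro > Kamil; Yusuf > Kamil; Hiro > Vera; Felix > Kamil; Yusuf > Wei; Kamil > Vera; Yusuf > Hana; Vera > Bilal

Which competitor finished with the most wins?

Bilal

Win totals: Vera 4, Bilal 6, Felix 2, Hana 4, Kamil 1, Yusuf 5, Hiro 3, Wei 3.
Bilal leads with 6 wins (next highest: 5).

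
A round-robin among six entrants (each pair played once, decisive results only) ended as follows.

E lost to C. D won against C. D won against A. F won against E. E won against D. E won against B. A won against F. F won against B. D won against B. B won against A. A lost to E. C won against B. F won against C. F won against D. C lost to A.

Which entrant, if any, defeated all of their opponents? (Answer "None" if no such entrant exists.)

Highest win total is F with 4 (out of 5 possible).
F lost to A, so no entrant went undefeated.

None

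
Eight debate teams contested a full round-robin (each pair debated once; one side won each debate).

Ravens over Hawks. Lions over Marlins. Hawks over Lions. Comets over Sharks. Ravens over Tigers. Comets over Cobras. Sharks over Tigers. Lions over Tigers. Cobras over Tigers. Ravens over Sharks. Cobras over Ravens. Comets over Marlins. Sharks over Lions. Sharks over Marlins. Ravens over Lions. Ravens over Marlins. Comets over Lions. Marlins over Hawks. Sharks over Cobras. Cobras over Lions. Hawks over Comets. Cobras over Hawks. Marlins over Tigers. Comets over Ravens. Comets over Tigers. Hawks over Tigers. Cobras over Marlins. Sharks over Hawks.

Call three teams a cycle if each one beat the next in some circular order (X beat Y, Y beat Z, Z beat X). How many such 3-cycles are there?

6

Win totals: Cobras 5, Lions 2, Marlins 2, Ravens 5, Comets 6, Hawks 3, Tigers 0, Sharks 5.
A team with w wins dominates both others in C(w,2) triples; summing gives 10 + 1 + 1 + 10 + 15 + 3 + 0 + 10 = 50 transitive triples.
Total triples C(8,3) = 56, so cyclic triples = 56 − 50 = 6.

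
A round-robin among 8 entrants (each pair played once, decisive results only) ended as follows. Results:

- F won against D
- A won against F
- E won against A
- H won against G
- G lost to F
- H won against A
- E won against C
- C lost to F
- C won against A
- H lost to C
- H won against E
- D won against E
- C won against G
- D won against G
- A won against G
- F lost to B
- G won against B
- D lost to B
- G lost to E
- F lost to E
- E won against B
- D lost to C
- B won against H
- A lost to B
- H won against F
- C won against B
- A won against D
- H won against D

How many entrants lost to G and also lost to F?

G beat: B.
F beat: C, D, G.
No one was beaten by both.

0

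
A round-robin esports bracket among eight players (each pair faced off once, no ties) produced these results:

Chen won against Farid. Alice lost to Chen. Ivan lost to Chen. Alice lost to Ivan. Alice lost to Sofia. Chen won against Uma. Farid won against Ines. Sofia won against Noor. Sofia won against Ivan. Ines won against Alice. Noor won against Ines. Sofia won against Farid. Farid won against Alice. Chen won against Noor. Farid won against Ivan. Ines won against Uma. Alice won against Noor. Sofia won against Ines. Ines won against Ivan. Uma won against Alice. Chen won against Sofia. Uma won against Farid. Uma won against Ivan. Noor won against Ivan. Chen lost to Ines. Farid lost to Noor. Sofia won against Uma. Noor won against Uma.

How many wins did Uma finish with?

Uma's results: beat Ivan, Alice, Farid; lost to Chen, Sofia, Noor, Ines.
That is 3 wins.

3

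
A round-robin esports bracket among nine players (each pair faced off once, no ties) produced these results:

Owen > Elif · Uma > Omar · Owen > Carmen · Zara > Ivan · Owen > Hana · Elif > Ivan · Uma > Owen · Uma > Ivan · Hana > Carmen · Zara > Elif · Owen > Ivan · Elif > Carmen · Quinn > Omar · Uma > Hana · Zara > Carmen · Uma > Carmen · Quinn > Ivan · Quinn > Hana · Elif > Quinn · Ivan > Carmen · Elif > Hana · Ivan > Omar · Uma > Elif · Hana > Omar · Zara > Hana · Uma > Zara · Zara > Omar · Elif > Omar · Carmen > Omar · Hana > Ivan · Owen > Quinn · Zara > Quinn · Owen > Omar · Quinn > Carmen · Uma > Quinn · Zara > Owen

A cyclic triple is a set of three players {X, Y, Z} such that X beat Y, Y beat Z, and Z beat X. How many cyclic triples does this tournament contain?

Win totals: Hana 3, Uma 8, Quinn 4, Elif 5, Ivan 2, Owen 6, Zara 7, Carmen 1, Omar 0.
A player with w wins dominates both others in C(w,2) triples; summing gives 3 + 28 + 6 + 10 + 1 + 15 + 21 + 0 + 0 = 84 transitive triples.
Total triples C(9,3) = 84, so cyclic triples = 84 − 84 = 0.

0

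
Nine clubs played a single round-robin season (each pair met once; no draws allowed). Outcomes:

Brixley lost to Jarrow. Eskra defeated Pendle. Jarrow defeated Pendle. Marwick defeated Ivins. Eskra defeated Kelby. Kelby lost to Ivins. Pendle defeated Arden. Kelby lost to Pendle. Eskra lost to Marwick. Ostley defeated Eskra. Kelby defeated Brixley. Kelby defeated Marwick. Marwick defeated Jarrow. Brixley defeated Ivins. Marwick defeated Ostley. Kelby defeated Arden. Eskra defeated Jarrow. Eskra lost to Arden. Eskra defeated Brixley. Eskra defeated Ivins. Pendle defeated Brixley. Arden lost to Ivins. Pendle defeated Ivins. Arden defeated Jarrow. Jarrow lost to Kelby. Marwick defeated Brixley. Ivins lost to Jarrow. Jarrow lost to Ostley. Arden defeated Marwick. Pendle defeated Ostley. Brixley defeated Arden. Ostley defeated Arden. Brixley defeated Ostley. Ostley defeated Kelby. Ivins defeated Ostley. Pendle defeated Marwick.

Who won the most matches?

Pendle

Win totals: Eskra 5, Kelby 4, Brixley 3, Pendle 6, Jarrow 3, Ivins 3, Arden 3, Marwick 5, Ostley 4.
Pendle leads with 6 wins (next highest: 5).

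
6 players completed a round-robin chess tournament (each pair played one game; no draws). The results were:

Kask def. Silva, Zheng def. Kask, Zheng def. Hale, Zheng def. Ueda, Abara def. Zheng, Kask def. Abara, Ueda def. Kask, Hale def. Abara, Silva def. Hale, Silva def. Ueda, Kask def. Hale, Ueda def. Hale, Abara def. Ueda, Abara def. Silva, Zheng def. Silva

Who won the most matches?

Win totals: Silva 2, Hale 1, Ueda 2, Zheng 4, Abara 3, Kask 3.
Zheng leads with 4 wins (next highest: 3).

Zheng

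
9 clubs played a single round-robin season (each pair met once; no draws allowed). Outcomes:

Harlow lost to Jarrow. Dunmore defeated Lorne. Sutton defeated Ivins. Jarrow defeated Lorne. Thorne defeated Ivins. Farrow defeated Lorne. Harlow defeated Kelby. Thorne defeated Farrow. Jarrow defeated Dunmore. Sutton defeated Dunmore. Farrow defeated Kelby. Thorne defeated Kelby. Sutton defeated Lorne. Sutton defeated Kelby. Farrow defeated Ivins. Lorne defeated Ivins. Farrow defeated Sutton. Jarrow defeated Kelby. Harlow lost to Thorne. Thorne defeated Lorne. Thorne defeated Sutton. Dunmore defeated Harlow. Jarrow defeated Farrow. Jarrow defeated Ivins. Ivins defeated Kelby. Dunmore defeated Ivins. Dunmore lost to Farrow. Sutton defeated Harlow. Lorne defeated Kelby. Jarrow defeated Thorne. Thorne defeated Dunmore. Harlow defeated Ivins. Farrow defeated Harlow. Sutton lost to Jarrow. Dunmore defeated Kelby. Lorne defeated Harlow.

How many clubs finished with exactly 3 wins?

Win totals: Jarrow 8, Ivins 1, Kelby 0, Lorne 3, Farrow 6, Sutton 5, Harlow 2, Thorne 7, Dunmore 4.
Exactly 3: Lorne — 1 club.

1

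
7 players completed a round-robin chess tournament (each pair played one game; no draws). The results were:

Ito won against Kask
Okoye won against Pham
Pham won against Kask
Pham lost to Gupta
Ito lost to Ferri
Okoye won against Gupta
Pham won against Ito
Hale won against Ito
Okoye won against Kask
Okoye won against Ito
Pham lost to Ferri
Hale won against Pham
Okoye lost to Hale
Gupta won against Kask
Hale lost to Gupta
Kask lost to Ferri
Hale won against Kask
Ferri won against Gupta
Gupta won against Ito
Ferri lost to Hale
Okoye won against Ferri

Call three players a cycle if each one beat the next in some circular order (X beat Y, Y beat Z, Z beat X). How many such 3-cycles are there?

2

Win totals: Kask 0, Pham 2, Ito 1, Ferri 4, Okoye 5, Gupta 4, Hale 5.
A player with w wins dominates both others in C(w,2) triples; summing gives 0 + 1 + 0 + 6 + 10 + 6 + 10 = 33 transitive triples.
Total triples C(7,3) = 35, so cyclic triples = 35 − 33 = 2.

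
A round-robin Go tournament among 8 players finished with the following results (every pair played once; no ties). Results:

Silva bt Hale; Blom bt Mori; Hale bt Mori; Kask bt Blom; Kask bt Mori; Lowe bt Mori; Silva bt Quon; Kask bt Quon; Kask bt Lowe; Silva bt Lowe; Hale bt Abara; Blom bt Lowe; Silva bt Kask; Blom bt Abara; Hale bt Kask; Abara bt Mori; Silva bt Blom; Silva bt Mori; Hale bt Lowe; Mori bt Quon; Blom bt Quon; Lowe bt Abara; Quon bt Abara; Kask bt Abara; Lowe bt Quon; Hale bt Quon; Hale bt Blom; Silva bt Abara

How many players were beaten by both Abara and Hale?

1

Abara beat: Mori.
Hale beat: Kask, Lowe, Abara, Mori, Quon, Blom.
Both beat: Mori — 1.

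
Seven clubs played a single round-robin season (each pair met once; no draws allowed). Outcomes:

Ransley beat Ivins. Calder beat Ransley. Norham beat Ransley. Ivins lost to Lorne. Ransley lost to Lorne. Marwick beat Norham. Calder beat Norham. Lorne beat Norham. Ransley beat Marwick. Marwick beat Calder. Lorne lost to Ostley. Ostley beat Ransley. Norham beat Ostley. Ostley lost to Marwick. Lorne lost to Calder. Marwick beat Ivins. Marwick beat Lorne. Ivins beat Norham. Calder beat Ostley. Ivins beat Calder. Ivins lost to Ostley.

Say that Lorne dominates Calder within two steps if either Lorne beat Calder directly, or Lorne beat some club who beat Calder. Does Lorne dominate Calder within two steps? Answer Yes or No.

Lorne did not beat Calder directly.
Lorne beat Norham, Ivins, Ransley. Of those, Ivins beat Calder.

Yes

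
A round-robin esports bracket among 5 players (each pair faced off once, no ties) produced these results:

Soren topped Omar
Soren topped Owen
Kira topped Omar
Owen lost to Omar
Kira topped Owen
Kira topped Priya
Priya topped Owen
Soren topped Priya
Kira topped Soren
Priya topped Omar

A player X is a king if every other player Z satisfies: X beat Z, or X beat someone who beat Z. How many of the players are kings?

1

Omar cannot reach Kira, Priya, Soren in two steps.
Kira reaches everyone (king).
Priya cannot reach Kira, Soren in two steps.
Soren cannot reach Kira in two steps.
Owen cannot reach Omar, Kira, Priya, Soren in two steps.
Kings: Kira — 1.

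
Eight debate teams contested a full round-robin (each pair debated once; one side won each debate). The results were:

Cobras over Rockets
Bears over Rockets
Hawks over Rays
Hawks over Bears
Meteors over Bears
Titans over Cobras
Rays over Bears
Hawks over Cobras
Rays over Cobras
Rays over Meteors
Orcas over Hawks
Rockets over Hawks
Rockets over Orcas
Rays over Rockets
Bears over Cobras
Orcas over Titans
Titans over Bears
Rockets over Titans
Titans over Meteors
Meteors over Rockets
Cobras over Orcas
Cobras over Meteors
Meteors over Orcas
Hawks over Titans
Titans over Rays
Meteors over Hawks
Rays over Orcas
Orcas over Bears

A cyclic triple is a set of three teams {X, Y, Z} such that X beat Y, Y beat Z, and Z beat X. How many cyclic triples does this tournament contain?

Win totals: Rockets 3, Rays 5, Meteors 4, Bears 2, Titans 4, Cobras 3, Orcas 3, Hawks 4.
A team with w wins dominates both others in C(w,2) triples; summing gives 3 + 10 + 6 + 1 + 6 + 3 + 3 + 6 = 38 transitive triples.
Total triples C(8,3) = 56, so cyclic triples = 56 − 38 = 18.

18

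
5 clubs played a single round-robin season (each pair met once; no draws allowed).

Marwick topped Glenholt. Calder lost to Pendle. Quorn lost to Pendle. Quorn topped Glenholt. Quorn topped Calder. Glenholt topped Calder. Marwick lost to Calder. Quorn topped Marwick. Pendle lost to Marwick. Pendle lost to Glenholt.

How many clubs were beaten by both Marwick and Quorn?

Marwick beat: Pendle, Glenholt.
Quorn beat: Calder, Marwick, Glenholt.
Both beat: Glenholt — 1.

1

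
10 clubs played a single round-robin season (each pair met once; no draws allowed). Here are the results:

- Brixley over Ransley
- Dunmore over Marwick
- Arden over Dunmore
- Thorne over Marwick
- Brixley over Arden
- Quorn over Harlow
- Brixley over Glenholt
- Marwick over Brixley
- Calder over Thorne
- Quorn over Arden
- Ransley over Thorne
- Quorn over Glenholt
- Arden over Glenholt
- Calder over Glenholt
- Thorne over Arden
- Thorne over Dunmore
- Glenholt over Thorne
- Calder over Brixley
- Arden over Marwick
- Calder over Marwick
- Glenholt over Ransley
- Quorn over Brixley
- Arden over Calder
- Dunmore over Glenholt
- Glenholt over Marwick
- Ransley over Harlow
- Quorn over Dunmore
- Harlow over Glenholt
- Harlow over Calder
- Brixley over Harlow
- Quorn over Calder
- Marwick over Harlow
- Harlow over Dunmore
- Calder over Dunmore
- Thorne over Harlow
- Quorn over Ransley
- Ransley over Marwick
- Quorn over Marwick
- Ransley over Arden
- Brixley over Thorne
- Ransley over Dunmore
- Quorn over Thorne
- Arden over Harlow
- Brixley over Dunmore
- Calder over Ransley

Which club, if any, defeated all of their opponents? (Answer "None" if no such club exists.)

Quorn

Quorn has 9 wins out of 9 opponents — a perfect record.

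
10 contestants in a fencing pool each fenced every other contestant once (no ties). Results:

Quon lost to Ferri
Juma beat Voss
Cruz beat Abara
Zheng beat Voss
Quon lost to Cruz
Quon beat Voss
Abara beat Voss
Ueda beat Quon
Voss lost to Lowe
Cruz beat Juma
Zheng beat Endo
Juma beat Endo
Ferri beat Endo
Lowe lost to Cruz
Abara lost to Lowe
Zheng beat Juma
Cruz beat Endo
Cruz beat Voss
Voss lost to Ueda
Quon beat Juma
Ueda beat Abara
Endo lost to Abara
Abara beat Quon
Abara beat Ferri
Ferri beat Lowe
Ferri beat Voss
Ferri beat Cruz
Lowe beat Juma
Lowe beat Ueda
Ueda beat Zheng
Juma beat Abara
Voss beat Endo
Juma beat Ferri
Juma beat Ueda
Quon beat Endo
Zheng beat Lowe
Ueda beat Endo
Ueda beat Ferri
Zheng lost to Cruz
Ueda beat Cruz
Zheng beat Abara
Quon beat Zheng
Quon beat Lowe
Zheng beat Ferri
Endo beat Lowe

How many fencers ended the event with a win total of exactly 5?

Win totals: Lowe 4, Endo 1, Voss 1, Ferri 5, Zheng 6, Juma 5, Cruz 7, Abara 4, Ueda 7, Quon 5.
Exactly 5: Ferri, Juma, Quon — 3 fencers.

3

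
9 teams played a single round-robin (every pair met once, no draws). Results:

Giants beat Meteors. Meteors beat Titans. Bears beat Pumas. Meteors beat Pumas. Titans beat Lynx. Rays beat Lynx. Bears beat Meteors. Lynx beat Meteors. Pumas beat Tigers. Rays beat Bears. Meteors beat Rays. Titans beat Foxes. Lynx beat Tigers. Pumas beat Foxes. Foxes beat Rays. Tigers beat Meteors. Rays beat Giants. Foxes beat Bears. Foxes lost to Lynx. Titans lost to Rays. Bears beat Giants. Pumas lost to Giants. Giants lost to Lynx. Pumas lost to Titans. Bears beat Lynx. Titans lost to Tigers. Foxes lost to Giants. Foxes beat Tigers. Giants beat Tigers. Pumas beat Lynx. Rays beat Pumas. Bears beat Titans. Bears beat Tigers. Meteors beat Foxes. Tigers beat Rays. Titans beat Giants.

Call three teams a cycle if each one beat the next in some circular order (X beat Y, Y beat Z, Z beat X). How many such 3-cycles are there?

26

Win totals: Foxes 3, Giants 4, Bears 6, Rays 5, Meteors 4, Pumas 3, Titans 4, Lynx 4, Tigers 3.
A team with w wins dominates both others in C(w,2) triples; summing gives 3 + 6 + 15 + 10 + 6 + 3 + 6 + 6 + 3 = 58 transitive triples.
Total triples C(9,3) = 84, so cyclic triples = 84 − 58 = 26.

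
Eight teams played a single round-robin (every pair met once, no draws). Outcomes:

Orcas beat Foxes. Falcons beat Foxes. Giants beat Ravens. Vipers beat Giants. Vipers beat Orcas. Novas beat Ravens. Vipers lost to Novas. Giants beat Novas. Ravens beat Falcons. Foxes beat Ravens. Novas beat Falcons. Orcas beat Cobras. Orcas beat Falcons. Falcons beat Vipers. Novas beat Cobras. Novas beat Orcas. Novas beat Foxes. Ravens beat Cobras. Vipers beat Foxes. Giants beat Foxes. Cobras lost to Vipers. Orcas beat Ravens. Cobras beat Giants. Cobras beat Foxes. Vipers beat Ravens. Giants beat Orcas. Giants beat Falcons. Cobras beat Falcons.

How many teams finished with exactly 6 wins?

Win totals: Cobras 3, Foxes 1, Giants 5, Falcons 2, Ravens 2, Orcas 4, Vipers 5, Novas 6.
Exactly 6: Novas — 1 team.

1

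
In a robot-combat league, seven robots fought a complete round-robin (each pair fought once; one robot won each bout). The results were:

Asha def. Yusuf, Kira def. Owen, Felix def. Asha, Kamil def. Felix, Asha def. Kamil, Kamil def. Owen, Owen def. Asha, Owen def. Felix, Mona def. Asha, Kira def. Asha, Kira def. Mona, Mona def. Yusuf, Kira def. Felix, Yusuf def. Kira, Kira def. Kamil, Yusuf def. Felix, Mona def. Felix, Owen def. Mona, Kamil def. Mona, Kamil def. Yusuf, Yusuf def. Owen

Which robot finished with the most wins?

Kira

Win totals: Owen 3, Kamil 4, Felix 1, Asha 2, Kira 5, Yusuf 3, Mona 3.
Kira leads with 5 wins (next highest: 4).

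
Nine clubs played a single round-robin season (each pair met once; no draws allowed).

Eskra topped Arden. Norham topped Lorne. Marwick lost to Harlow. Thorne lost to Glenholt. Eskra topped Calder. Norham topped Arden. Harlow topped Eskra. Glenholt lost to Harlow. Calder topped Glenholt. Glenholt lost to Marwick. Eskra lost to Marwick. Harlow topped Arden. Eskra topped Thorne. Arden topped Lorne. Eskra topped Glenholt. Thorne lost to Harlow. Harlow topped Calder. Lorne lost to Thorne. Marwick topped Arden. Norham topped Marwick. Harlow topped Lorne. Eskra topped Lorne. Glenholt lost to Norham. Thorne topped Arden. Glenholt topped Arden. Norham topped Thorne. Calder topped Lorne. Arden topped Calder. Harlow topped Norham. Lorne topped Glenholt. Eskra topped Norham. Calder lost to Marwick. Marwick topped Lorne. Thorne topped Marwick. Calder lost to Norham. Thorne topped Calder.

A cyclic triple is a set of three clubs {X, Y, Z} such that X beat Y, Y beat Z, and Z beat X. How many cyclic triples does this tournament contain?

Win totals: Arden 2, Eskra 6, Calder 2, Thorne 4, Norham 6, Marwick 5, Lorne 1, Harlow 8, Glenholt 2.
A club with w wins dominates both others in C(w,2) triples; summing gives 1 + 15 + 1 + 6 + 15 + 10 + 0 + 28 + 1 = 77 transitive triples.
Total triples C(9,3) = 84, so cyclic triples = 84 − 77 = 7.

7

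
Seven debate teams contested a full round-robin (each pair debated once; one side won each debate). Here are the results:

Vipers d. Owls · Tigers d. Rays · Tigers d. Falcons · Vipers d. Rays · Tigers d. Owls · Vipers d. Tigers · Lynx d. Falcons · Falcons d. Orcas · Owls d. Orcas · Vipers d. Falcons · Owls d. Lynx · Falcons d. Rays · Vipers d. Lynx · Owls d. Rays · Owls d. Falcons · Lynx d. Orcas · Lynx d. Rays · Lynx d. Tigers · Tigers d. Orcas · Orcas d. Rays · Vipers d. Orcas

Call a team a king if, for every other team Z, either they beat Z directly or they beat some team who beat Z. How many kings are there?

1

Tigers cannot reach Vipers in two steps.
Falcons cannot reach Tigers, Owls, Vipers, Lynx in two steps.
Owls cannot reach Vipers in two steps.
Vipers reaches everyone (king).
Orcas cannot reach Tigers, Falcons, Owls, Vipers, Lynx in two steps.
Rays cannot reach Tigers, Falcons, Owls, Vipers, Orcas, Lynx in two steps.
Lynx cannot reach Vipers in two steps.
Kings: Vipers — 1.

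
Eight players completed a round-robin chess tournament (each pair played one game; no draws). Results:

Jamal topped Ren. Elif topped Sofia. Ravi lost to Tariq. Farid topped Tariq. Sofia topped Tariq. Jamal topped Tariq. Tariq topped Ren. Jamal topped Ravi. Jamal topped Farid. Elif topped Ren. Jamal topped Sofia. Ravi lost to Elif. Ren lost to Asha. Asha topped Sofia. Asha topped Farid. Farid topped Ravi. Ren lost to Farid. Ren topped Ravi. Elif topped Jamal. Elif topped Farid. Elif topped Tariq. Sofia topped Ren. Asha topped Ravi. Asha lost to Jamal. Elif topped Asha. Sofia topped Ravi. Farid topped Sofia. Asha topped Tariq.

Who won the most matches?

Win totals: Sofia 3, Ravi 0, Elif 7, Ren 1, Tariq 2, Asha 5, Farid 4, Jamal 6.
Elif leads with 7 wins (next highest: 6).

Elif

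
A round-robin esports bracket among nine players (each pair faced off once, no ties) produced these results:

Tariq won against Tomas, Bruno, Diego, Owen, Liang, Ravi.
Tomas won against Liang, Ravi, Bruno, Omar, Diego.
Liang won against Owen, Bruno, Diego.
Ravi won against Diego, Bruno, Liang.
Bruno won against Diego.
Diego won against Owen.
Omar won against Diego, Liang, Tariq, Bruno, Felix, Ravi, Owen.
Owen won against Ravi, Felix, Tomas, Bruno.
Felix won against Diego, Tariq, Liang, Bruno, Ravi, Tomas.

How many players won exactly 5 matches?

1

Win totals: Ravi 3, Diego 1, Bruno 1, Omar 7, Tomas 5, Liang 3, Tariq 6, Owen 4, Felix 6.
Exactly 5: Tomas — 1 player.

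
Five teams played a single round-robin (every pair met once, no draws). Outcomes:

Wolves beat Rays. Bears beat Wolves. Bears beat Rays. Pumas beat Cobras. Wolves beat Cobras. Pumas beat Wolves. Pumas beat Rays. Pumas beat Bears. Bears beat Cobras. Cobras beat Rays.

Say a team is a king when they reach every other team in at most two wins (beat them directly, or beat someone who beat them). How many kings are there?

1

Rays cannot reach Pumas, Cobras, Bears, Wolves in two steps.
Pumas reaches everyone (king).
Cobras cannot reach Pumas, Bears, Wolves in two steps.
Bears cannot reach Pumas in two steps.
Wolves cannot reach Pumas, Bears in two steps.
Kings: Pumas — 1.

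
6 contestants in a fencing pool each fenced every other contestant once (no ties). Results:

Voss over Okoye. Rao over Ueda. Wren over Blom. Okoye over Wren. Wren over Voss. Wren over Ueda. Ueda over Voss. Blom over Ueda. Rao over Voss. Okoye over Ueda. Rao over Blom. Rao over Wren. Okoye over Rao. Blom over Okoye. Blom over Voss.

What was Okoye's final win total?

Okoye's results: beat Rao, Wren, Ueda; lost to Voss, Blom.
That is 3 wins.

3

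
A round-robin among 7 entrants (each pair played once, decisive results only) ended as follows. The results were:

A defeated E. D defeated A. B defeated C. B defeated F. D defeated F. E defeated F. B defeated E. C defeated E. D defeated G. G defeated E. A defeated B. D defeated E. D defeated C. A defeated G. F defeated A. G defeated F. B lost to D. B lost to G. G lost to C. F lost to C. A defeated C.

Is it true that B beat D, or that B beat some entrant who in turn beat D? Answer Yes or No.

No

B did not beat D directly.
B beat C, E, F, but each of them lost to D. No two-step path.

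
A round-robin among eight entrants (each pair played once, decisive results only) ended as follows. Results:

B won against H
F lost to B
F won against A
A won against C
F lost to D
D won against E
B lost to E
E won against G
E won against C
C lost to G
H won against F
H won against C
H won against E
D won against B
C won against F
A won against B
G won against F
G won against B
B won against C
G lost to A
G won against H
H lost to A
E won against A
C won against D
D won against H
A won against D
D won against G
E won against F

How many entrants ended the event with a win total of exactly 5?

Win totals: A 5, B 3, C 2, D 5, E 5, F 1, G 4, H 3.
Exactly 5: A, D, E — 3 entrants.

3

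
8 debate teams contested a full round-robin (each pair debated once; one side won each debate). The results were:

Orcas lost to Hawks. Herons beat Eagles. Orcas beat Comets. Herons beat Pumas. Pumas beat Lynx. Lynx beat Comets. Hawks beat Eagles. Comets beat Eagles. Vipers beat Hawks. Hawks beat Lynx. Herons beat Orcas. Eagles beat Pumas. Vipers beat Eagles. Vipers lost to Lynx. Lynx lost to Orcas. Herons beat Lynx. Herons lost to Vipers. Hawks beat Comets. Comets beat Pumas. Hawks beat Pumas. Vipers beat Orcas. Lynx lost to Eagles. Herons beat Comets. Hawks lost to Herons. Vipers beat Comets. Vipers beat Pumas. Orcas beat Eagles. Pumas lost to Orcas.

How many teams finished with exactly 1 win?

1

Win totals: Hawks 5, Herons 6, Eagles 2, Vipers 6, Comets 2, Orcas 4, Pumas 1, Lynx 2.
Exactly 1: Pumas — 1 team.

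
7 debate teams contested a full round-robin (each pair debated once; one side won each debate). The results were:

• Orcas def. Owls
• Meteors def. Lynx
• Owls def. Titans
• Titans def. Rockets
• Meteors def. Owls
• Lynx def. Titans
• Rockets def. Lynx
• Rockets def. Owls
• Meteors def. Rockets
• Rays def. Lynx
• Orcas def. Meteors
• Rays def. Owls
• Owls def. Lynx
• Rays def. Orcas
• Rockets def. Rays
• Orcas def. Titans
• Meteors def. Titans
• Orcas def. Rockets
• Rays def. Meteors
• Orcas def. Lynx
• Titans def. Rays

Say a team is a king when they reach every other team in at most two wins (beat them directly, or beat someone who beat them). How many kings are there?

Orcas reaches everyone (king).
Titans reaches everyone (king).
Rockets reaches everyone (king).
Lynx cannot reach Orcas, Owls, Meteors in two steps.
Rays reaches everyone (king).
Owls cannot reach Orcas, Meteors in two steps.
Meteors cannot reach Orcas in two steps.
Kings: Orcas, Titans, Rockets, Rays — 4.

4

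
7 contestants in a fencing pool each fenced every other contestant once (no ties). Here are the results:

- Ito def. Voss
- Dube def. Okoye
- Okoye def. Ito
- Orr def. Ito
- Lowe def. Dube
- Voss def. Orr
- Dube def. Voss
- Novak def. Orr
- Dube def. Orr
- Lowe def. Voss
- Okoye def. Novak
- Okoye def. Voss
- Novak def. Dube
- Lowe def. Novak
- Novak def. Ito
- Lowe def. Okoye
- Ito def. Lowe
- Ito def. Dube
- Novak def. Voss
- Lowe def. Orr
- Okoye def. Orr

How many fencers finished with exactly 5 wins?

Win totals: Orr 1, Dube 3, Ito 3, Voss 1, Lowe 5, Okoye 4, Novak 4.
Exactly 5: Lowe — 1 fencer.

1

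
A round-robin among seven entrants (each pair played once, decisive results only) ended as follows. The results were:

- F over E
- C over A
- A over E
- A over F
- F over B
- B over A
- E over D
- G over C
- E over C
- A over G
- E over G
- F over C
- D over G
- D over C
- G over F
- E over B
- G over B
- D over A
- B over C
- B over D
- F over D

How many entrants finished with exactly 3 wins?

4

Win totals: A 3, B 3, C 1, D 3, E 4, F 4, G 3.
Exactly 3: A, B, D, G — 4 entrants.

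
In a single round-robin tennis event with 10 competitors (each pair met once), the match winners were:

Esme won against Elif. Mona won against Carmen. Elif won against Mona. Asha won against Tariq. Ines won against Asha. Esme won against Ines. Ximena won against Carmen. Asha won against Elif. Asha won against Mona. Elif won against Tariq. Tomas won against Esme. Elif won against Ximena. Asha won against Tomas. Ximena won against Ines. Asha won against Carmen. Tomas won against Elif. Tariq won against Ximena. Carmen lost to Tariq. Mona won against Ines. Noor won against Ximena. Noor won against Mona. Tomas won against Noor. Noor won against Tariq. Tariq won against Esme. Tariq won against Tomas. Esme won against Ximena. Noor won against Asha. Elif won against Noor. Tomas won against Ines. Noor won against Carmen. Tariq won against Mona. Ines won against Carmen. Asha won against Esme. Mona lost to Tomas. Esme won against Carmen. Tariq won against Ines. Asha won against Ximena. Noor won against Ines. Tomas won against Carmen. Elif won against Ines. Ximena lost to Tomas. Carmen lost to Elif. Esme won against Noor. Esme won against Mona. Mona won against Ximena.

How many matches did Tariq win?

Tariq's results: beat Esme, Mona, Tomas, Ines, Carmen, Ximena; lost to Asha, Elif, Noor.
That is 6 wins.

6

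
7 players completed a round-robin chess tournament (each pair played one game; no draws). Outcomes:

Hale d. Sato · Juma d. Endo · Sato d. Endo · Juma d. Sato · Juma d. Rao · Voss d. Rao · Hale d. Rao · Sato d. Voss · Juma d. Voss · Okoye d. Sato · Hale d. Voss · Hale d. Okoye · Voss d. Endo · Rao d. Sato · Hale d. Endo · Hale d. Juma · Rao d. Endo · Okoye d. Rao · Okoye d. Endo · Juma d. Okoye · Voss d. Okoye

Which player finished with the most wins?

Hale

Win totals: Okoye 3, Sato 2, Voss 3, Hale 6, Endo 0, Juma 5, Rao 2.
Hale leads with 6 wins (next highest: 5).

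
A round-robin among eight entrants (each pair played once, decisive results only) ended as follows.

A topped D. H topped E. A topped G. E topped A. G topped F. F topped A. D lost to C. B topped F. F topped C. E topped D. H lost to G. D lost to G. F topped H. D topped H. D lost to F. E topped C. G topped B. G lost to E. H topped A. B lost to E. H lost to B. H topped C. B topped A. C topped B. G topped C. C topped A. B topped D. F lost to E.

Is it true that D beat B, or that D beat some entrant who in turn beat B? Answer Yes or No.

D did not beat B directly.
D beat H, but each of them lost to B. No two-step path.

No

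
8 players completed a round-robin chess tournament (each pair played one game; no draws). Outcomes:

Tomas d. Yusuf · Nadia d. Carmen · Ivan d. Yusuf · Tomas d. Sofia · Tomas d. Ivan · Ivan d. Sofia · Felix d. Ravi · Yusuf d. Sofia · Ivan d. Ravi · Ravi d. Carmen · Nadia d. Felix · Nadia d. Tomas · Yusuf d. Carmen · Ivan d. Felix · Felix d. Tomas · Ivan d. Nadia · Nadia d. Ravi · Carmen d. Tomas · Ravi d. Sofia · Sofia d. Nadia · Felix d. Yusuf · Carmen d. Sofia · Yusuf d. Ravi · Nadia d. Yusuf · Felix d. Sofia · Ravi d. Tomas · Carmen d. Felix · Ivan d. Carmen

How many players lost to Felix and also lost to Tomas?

2

Felix beat: Yusuf, Tomas, Sofia, Ravi.
Tomas beat: Yusuf, Ivan, Sofia.
Both beat: Yusuf, Sofia — 2.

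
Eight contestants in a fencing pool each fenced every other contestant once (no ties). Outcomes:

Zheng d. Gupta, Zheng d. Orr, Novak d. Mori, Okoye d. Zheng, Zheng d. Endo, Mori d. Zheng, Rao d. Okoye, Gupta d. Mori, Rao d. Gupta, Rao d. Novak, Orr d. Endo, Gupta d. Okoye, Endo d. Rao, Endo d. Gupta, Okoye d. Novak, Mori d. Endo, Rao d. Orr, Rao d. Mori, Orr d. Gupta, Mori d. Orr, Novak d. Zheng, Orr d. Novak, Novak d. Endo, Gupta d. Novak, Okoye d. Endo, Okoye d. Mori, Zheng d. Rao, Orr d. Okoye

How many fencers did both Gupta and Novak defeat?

Gupta beat: Novak, Okoye, Mori.
Novak beat: Endo, Zheng, Mori.
Both beat: Mori — 1.

1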